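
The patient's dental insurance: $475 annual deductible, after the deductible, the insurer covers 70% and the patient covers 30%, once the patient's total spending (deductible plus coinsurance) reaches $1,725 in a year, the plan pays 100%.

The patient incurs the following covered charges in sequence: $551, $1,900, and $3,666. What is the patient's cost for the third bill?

$657.20

Claim 1 ($551): $475 finishes the deductible; $76 goes to coinsurance; coinsurance $76 × 30% = $22.80. Cost to patient: $497.80. OOP to date $497.80.
Claim 2 ($1,900): deductible already satisfied, so patient's share is 30% × $1,900 = $570. Patient owes $570 (running OOP $1,067.80).
Claim 3 ($3,666): deductible already satisfied, so patient's share is 30% × $3,666 = $1,099.80. OOP would hit $2,167.60 > $1,725, so the cap limits the patient to $1,725 − $1,067.80 = $657.20.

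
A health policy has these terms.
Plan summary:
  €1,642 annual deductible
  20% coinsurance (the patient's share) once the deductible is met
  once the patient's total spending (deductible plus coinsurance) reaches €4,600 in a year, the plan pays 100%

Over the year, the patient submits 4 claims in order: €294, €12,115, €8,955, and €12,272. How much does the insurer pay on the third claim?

€8,150.40

Claim 1 (€294): fully absorbed by the deductible. Patient pays €294; OOP now €294. Insurer: €294 − €294 = €0.
Claim 2 (€12,115): €1,348 to deductible, leaving €10,767; patient's 20% is €2,153.40. Patient pays €3,501.40; OOP now €3,795.40. Plan pays €12,115 − €3,501.40 = €8,613.60.
Claim 3 (€8,955): deductible met; 20% of €8,955 = €1,791. OOP would hit €5,586.40 > €4,600, so the cap limits the patient to €4,600 − €3,795.40 = €804.60. Plan pays €8,955 − €804.60 = €8,150.40.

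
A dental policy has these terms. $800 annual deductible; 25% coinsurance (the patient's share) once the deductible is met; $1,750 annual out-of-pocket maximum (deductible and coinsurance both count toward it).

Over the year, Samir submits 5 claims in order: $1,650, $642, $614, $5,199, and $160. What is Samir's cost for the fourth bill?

Claim 1 — $1,650: $800 to deductible, leaving $850; patient's 25% is $212.50. Cost to patient: $1,012.50. OOP to date $1,012.50.
Claim 2 — $642: deductible already satisfied, so patient's share is 25% × $642 = $160.50. Cost to patient: $160.50. OOP to date $1,173.
Claim 3 — $614: deductible already satisfied, so patient's share is 25% × $614 = $153.50. Patient owes $153.50 (running OOP $1,326.50).
Claim 4 — $5,199: deductible met; 25% of $5,199 = $1,299.75. OOP would hit $2,626.25 > $1,750, so the cap limits the patient to $1,750 − $1,326.50 = $423.50.

$423.50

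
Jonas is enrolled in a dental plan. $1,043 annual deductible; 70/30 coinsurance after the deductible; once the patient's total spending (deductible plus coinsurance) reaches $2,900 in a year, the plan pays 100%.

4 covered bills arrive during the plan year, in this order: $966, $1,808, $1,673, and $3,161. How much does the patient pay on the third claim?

$501.90

#1 ($966): entire amount goes to the deductible. Patient owes $966 (running OOP $966).
#2 ($1,808): deductible takes $77, $1,731 remains; 30% of $1,731 = $519.30. Patient owes $596.30 (running OOP $1,562.30).
#3 ($1,673): 30% coinsurance on $1,673 = $501.90. Patient owes $501.90 (running OOP $2,064.20).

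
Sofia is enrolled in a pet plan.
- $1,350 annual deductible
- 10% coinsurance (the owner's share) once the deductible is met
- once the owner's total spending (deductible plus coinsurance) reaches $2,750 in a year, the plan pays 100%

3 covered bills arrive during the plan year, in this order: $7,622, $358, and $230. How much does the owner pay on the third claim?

Claim 1 ($7,622): $1,350 finishes the deductible; $6,272 goes to coinsurance; 10% of $6,272 = $627.20. Cost to owner: $1,977.20. OOP to date $1,977.20.
Claim 2 ($358): deductible already satisfied, so owner's share is 10% × $358 = $35.80. Owner pays $35.80; OOP now $2,013.
Claim 3 ($230): deductible met; 10% of $230 = $23. Owner pays $23; OOP now $2,036.

$23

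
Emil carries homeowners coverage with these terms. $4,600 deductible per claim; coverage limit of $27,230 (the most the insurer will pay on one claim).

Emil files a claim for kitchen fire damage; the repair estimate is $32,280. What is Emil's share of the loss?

After the deductible, $32,280 − $4,600 = $27,680 remains.
The $27,230 per-incident cap binds; insurer pays $27,230.
Out of pocket: $32,280 − $27,230 = $5,050.

$5,050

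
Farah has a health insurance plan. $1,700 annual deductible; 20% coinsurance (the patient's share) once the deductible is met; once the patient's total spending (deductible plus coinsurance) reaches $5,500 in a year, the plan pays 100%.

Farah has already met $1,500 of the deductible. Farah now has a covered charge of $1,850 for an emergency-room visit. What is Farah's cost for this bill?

$1,500 of the $1,700 deductible is already met, leaving $200.
After the $200 deductible portion, $1,850 − $200 = $1,650 is subject to coinsurance.
Patient's 20% share of $1,650 is $330.
That puts the patient's cost at $200 + $330 = $530 before any cap.
Total out-of-pocket so far would be $1,500 + $530 = $2,030, below the $5,500 cap — no reduction.

$530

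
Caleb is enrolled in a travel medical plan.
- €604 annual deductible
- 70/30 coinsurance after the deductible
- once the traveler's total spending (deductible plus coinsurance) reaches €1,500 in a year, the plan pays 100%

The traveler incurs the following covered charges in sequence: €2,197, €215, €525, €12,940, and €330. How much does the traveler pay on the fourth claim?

Bill 1, €2,197: €604 finishes the deductible; €1,593 goes to coinsurance; 30% of €1,593 = €477.90. Cost to traveler: €1,081.90. OOP to date €1,081.90.
Bill 2, €215: deductible met; 30% of €215 = €64.50. Traveler pays €64.50; OOP now €1,146.40.
Bill 3, €525: 30% coinsurance on €525 = €157.50. Traveler owes €157.50 (running OOP €1,303.90).
Bill 4, €12,940: deductible met; 30% of €12,940 = €3,882. Adding that to €1,303.90 gives €5,185.90, past the €1,500 cap; traveler pays only €1,500 − €1,303.90 = €196.10.

€196.10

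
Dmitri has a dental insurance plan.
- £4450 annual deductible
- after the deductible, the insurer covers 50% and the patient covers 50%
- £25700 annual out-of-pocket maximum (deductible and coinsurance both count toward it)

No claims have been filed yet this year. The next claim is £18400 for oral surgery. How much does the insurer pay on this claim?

The full £4450 deductible is still open; £4450 of this bill applies to it.
After the £4450 deductible portion, £18400 − £4450 = £13950 is subject to coinsurance.
Coinsurance: £13950 × 50% = £6975.
Patient responsibility before any cap: £4450 + £6975 = £11425.
Year-to-date out-of-pocket becomes £0 + £11425 = £11425, still under the £25700 maximum, so no cap applies.
Insurer pays the balance: £18400 − £11425 = £6975.

£6975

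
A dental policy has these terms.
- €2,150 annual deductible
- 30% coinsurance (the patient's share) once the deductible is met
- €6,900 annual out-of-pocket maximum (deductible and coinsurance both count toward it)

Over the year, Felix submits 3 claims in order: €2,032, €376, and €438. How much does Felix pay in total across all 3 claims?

#1 (€2,032): fully absorbed by the deductible. Cost to patient: €2,032. OOP to date €2,032.
#2 (€376): €118 finishes the deductible; €258 goes to coinsurance; 30% of €258 = €77.40. Cost to patient: €195.40. OOP to date €2,227.40.
#3 (€438): deductible already satisfied, so patient's share is 30% × €438 = €131.40. Cost to patient: €131.40. OOP to date €2,358.80.
Summing the patient's payments: €2,032 + €195.40 + €131.40 = €2,358.80.

€2,358.80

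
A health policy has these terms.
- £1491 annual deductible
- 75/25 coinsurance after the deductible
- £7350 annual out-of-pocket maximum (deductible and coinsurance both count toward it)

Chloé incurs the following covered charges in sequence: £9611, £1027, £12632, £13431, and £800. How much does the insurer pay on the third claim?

Claim 1 (£9611): £1491 finishes the deductible; £8120 goes to coinsurance; coinsurance £8120 × 25% = £2030. Cost to patient: £3521. OOP to date £3521. Plan pays £9611 − £3521 = £6090.
Claim 2 (£1027): deductible met; 25% of £1027 = £256.75. Cost to patient: £256.75. OOP to date £3777.75. Plan pays £1027 − £256.75 = £770.25.
Claim 3 (£12632): 25% coinsurance on £12632 = £3158. Cost to patient: £3158. OOP to date £6935.75. Plan pays £12632 − £3158 = £9474.

£9474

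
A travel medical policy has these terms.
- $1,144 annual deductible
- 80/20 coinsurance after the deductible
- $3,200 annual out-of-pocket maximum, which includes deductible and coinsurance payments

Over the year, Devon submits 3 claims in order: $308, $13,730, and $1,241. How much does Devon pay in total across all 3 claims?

$3,200

Claim 1 — $308: all of it applies to the deductible. Traveler pays $308; OOP now $308.
Claim 2 — $13,730: $836 finishes the deductible; $12,894 goes to coinsurance; 20% of $12,894 = $2,578.80. Deductible plus coinsurance: $836 + $2,578.80 = $3,414.80. That would push OOP to $3,722.80, over the $3,200 cap, so traveler pays $3,200 − $308 = $2,892.
Claim 3 — $1,241: deductible met; 20% of $1,241 = $248.20. That would push OOP to $3,448.20, over the $3,200 cap, so traveler pays $3,200 − $3,200 = $0.
Total paid by the traveler: $308 + $2,892 + $0 = $3,200.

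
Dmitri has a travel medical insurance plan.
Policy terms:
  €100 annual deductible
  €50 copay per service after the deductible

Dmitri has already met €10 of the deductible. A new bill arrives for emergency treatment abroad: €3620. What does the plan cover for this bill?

€10 of the €100 deductible is already met, leaving €90.
The remaining €3530 (= €3620 − €90) moves to the copay.
Copay on this service: €50.
Traveler responsibility: €90 + €50 = €140.
The plan picks up €3620 − €140 = €3480.

€3480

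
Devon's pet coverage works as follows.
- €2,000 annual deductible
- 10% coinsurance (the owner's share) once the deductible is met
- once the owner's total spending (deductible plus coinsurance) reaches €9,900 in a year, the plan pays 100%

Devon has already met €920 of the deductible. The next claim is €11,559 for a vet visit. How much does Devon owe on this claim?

€2,127.90

Deductible still to meet: €2,000 − €920 = €1,080.
That leaves €11,559 − €1,080 = €10,479 for coinsurance.
Coinsurance: €10,479 × 10% = €1,047.90.
Owner responsibility before any cap: €1,080 + €1,047.90 = €2,127.90.
Cumulative spending €920 + €2,127.90 = €3,047.90 stays under the €9,900 maximum.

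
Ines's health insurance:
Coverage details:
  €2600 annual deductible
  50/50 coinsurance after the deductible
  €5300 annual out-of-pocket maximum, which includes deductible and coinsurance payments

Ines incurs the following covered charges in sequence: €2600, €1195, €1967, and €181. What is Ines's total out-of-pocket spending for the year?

Claim 1 — €2600: fully absorbed by the deductible. Patient owes €2600 (running OOP €2600).
Claim 2 — €1195: deductible met; 50% of €1195 = €597.50. Cost to patient: €597.50. OOP to date €3197.50.
Claim 3 — €1967: deductible met; 50% of €1967 = €983.50. Patient pays €983.50; OOP now €4181.
Claim 4 — €181: 50% coinsurance on €181 = €90.50. Patient pays €90.50; OOP now €4271.50.
Total paid by the patient: €2600 + €597.50 + €983.50 + €90.50 = €4271.50.

€4271.50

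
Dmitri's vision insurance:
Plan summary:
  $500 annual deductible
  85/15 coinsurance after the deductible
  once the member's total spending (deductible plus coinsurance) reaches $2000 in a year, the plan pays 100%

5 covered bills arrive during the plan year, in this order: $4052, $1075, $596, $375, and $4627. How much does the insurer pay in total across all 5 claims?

Claim 1 ($4052): $500 finishes the deductible; $3552 goes to coinsurance; coinsurance $3552 × 15% = $532.80. Cost to member: $1032.80. OOP to date $1032.80. Insurer: $4052 − $1032.80 = $3019.20.
Claim 2 ($1075): deductible met; 15% of $1075 = $161.25. Cost to member: $161.25. OOP to date $1194.05. Insurer: $1075 − $161.25 = $913.75.
Claim 3 ($596): 15% coinsurance on $596 = $89.40. Member pays $89.40; OOP now $1283.45. Plan pays $596 − $89.40 = $506.60.
Claim 4 ($375): deductible already satisfied, so member's share is 15% × $375 = $56.25. Member pays $56.25; OOP now $1339.70. Plan pays $375 − $56.25 = $318.75.
Claim 5 ($4627): deductible met; 15% of $4627 = $694.05. OOP would hit $2033.75 > $2000, so the cap limits the member to $2000 − $1339.70 = $660.30. Insurer: $4627 − $660.30 = $3966.70.
Insurer total: $3019.20 + $913.75 + $506.60 + $318.75 + $3966.70 = $8725.

$8725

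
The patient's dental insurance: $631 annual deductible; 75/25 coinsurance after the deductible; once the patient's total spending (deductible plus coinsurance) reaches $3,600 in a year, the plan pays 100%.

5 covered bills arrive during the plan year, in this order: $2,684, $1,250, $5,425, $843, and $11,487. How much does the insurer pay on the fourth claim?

Claim 1 ($2,684): $631 finishes the deductible; $2,053 goes to coinsurance; 25% of $2,053 = $513.25. Patient pays $1,144.25; OOP now $1,144.25. Insurer: $2,684 − $1,144.25 = $1,539.75.
Claim 2 ($1,250): deductible already satisfied, so patient's share is 25% × $1,250 = $312.50. Patient owes $312.50 (running OOP $1,456.75). Insurer: $1,250 − $312.50 = $937.50.
Claim 3 ($5,425): 25% coinsurance on $5,425 = $1,356.25. Cost to patient: $1,356.25. OOP to date $2,813. Insurer: $5,425 − $1,356.25 = $4,068.75.
Claim 4 ($843): deductible already satisfied, so patient's share is 25% × $843 = $210.75. Patient owes $210.75 (running OOP $3,023.75). Insurer: $843 − $210.75 = $632.25.

$632.25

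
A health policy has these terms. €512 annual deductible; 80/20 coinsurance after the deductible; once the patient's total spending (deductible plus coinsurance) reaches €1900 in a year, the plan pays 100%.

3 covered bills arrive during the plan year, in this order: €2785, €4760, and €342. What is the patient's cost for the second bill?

€933.40

Bill 1, €2785: deductible takes €512, €2273 remains; 20% of €2273 = €454.60. Patient pays €966.60; OOP now €966.60.
Bill 2, €4760: deductible already satisfied, so patient's share is 20% × €4760 = €952. OOP would hit €1918.60 > €1900, so the cap limits the patient to €1900 − €966.60 = €933.40.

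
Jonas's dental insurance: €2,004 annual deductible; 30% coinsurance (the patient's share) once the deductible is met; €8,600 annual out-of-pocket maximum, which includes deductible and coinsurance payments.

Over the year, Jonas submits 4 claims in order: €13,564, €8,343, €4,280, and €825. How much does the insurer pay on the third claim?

#1 (€13,564): deductible takes €2,004, €11,560 remains; coinsurance €11,560 × 30% = €3,468. Cost to patient: €5,472. OOP to date €5,472. Insurer: €13,564 − €5,472 = €8,092.
#2 (€8,343): deductible met; 30% of €8,343 = €2,502.90. Patient owes €2,502.90 (running OOP €7,974.90). Plan pays €8,343 − €2,502.90 = €5,840.10.
#3 (€4,280): deductible already satisfied, so patient's share is 30% × €4,280 = €1,284. That would push OOP to €9,258.90, over the €8,600 cap, so patient pays €8,600 − €7,974.90 = €625.10. Plan pays €4,280 − €625.10 = €3,654.90.

€3,654.90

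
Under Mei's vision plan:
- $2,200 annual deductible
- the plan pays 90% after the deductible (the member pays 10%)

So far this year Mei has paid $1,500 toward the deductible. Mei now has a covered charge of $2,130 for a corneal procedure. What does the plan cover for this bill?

$1,287

$1,500 of the $2,200 deductible is already met, leaving $700.
The remaining $1,430 (= $2,130 − $700) moves to coinsurance.
Member's 10% share of $1,430 is $143.
That puts the member's cost at $700 + $143 = $843.
The plan picks up $2,130 − $843 = $1,287.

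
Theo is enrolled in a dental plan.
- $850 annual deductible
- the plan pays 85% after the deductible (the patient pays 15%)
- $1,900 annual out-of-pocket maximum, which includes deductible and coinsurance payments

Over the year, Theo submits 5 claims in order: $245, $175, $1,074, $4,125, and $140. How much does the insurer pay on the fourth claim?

Claim 1 ($245): entire amount goes to the deductible. Cost to patient: $245. OOP to date $245. Insurer: $245 − $245 = $0.
Claim 2 ($175): fully absorbed by the deductible. Patient pays $175; OOP now $420. Plan pays $175 − $175 = $0.
Claim 3 ($1,074): $430 finishes the deductible; $644 goes to coinsurance; coinsurance $644 × 15% = $96.60. Patient owes $526.60 (running OOP $946.60). Plan pays $1,074 − $526.60 = $547.40.
Claim 4 ($4,125): deductible already satisfied, so patient's share is 15% × $4,125 = $618.75. Patient pays $618.75; OOP now $1,565.35. Plan pays $4,125 − $618.75 = $3,506.25.

$3,506.25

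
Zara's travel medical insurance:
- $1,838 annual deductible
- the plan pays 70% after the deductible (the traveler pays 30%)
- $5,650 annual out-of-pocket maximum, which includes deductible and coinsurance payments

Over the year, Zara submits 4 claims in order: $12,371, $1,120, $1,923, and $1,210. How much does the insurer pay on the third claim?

$1,606.90

#1 ($12,371): deductible takes $1,838, $10,533 remains; coinsurance $10,533 × 30% = $3,159.90. Traveler owes $4,997.90 (running OOP $4,997.90). Plan pays $12,371 − $4,997.90 = $7,373.10.
#2 ($1,120): 30% coinsurance on $1,120 = $336. Traveler owes $336 (running OOP $5,333.90). Insurer: $1,120 − $336 = $784.
#3 ($1,923): deductible already satisfied, so traveler's share is 30% × $1,923 = $576.90. OOP would hit $5,910.80 > $5,650, so the cap limits the traveler to $5,650 − $5,333.90 = $316.10. Plan pays $1,923 − $316.10 = $1,606.90.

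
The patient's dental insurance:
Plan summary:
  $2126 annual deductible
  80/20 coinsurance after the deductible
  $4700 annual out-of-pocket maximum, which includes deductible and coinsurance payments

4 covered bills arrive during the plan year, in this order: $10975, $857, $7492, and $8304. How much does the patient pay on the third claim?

Claim 1 — $10975: deductible takes $2126, $8849 remains; coinsurance $8849 × 20% = $1769.80. Patient pays $3895.80; OOP now $3895.80.
Claim 2 — $857: deductible met; 20% of $857 = $171.40. Patient pays $171.40; OOP now $4067.20.
Claim 3 — $7492: deductible met; 20% of $7492 = $1498.40. Adding that to $4067.20 gives $5565.60, past the $4700 cap; patient pays only $4700 − $4067.20 = $632.80.

$632.80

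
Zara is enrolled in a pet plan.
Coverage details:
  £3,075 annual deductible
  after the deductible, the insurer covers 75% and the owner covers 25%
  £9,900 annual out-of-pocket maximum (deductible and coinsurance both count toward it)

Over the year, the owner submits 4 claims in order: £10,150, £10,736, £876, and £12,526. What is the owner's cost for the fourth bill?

£2,153.25

Bill 1, £10,150: £3,075 to deductible, leaving £7,075; 25% of £7,075 = £1,768.75. Cost to owner: £4,843.75. OOP to date £4,843.75.
Bill 2, £10,736: deductible already satisfied, so owner's share is 25% × £10,736 = £2,684. Owner pays £2,684; OOP now £7,527.75.
Bill 3, £876: deductible met; 25% of £876 = £219. Owner pays £219; OOP now £7,746.75.
Bill 4, £12,526: deductible met; 25% of £12,526 = £3,131.50. Adding that to £7,746.75 gives £10,878.25, past the £9,900 cap; owner pays only £9,900 − £7,746.75 = £2,153.25.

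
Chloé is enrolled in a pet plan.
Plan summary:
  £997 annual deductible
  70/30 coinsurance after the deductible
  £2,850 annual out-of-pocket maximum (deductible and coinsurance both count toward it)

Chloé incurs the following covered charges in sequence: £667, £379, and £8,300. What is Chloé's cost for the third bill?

£1,838.30

Claim 1 — £667: fully absorbed by the deductible. Cost to owner: £667. OOP to date £667.
Claim 2 — £379: £330 finishes the deductible; £49 goes to coinsurance; 30% of £49 = £14.70. Cost to owner: £344.70. OOP to date £1,011.70.
Claim 3 — £8,300: deductible already satisfied, so owner's share is 30% × £8,300 = £2,490. Adding that to £1,011.70 gives £3,501.70, past the £2,850 cap; owner pays only £2,850 − £1,011.70 = £1,838.30.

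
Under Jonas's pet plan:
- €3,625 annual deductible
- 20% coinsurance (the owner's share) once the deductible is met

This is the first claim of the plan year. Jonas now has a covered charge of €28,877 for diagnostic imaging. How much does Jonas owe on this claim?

€8,675.40

The full €3,625 deductible is still open; €3,625 of this bill applies to it.
After the €3,625 deductible portion, €28,877 − €3,625 = €25,252 is subject to coinsurance.
Owner's 20% share of €25,252 is €5,050.40.
Owner responsibility: €3,625 + €5,050.40 = €8,675.40.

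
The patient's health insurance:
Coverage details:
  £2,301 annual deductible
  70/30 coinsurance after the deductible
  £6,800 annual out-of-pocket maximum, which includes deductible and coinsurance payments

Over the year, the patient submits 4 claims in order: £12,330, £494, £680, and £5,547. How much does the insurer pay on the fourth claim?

£4,408.90

#1 (£12,330): deductible takes £2,301, £10,029 remains; 30% of £10,029 = £3,008.70. Cost to patient: £5,309.70. OOP to date £5,309.70. Plan pays £12,330 − £5,309.70 = £7,020.30.
#2 (£494): 30% coinsurance on £494 = £148.20. Patient owes £148.20 (running OOP £5,457.90). Plan pays £494 − £148.20 = £345.80.
#3 (£680): deductible already satisfied, so patient's share is 30% × £680 = £204. Cost to patient: £204. OOP to date £5,661.90. Insurer: £680 − £204 = £476.
#4 (£5,547): deductible met; 30% of £5,547 = £1,664.10. That would push OOP to £7,326, over the £6,800 cap, so patient pays £6,800 − £5,661.90 = £1,138.10. Insurer: £5,547 − £1,138.10 = £4,408.90.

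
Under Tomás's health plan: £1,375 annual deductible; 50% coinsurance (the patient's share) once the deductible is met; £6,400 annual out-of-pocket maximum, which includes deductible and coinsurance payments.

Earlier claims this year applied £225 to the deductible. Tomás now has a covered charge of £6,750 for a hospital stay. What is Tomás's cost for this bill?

Deductible still to meet: £1,375 − £225 = £1,150.
After the £1,150 deductible portion, £6,750 − £1,150 = £5,600 is subject to coinsurance.
50% of £5,600 = £2,800 falls to the patient.
Patient responsibility before any cap: £1,150 + £2,800 = £3,950.
Total out-of-pocket so far would be £225 + £3,950 = £4,175, below the £6,400 cap — no reduction.

£3,950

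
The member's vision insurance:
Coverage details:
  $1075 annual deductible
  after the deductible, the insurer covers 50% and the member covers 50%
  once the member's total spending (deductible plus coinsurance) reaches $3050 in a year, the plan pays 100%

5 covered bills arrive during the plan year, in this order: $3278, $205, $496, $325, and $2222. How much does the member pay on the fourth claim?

$162.50

#1 ($3278): $1075 to deductible, leaving $2203; member's 50% is $1101.50. Member owes $2176.50 (running OOP $2176.50).
#2 ($205): deductible met; 50% of $205 = $102.50. Member owes $102.50 (running OOP $2279).
#3 ($496): 50% coinsurance on $496 = $248. Member owes $248 (running OOP $2527).
#4 ($325): deductible already satisfied, so member's share is 50% × $325 = $162.50. Member pays $162.50; OOP now $2689.50.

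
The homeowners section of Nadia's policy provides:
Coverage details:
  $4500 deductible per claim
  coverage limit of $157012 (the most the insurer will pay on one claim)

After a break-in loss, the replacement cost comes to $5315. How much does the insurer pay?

After the deductible, $5315 − $4500 = $815 remains.
That's under the $157012 cap, so the insurer reimburses the full $815.

$815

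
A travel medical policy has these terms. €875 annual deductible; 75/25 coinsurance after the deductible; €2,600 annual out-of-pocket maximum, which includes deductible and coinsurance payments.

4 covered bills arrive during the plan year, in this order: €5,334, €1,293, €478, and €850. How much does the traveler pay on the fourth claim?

Bill 1, €5,334: €875 to deductible, leaving €4,459; traveler's 25% is €1,114.75. Cost to traveler: €1,989.75. OOP to date €1,989.75.
Bill 2, €1,293: 25% coinsurance on €1,293 = €323.25. Traveler pays €323.25; OOP now €2,313.
Bill 3, €478: deductible met; 25% of €478 = €119.50. Traveler owes €119.50 (running OOP €2,432.50).
Bill 4, €850: deductible met; 25% of €850 = €212.50. OOP would hit €2,645 > €2,600, so the cap limits the traveler to €2,600 − €2,432.50 = €167.50.

€167.50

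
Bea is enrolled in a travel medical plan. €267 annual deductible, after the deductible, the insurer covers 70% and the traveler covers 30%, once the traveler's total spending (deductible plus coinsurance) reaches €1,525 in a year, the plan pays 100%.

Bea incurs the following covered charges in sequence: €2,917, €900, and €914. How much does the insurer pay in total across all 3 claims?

Bill 1, €2,917: €267 to deductible, leaving €2,650; traveler's 30% is €795. Traveler owes €1,062 (running OOP €1,062). Plan pays €2,917 − €1,062 = €1,855.
Bill 2, €900: 30% coinsurance on €900 = €270. Traveler pays €270; OOP now €1,332. Plan pays €900 − €270 = €630.
Bill 3, €914: deductible met; 30% of €914 = €274.20. That would push OOP to €1,606.20, over the €1,525 cap, so traveler pays €1,525 − €1,332 = €193. Insurer: €914 − €193 = €721.
Insurer total: €1,855 + €630 + €721 = €3,206.

€3,206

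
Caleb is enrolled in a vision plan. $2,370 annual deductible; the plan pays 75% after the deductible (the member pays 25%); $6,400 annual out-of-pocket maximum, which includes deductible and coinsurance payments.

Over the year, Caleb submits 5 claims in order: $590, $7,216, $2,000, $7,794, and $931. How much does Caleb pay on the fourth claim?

$1,948.50

Bill 1, $590: fully absorbed by the deductible. Cost to member: $590. OOP to date $590.
Bill 2, $7,216: $1,780 to deductible, leaving $5,436; member's 25% is $1,359. Member pays $3,139; OOP now $3,729.
Bill 3, $2,000: deductible already satisfied, so member's share is 25% × $2,000 = $500. Member owes $500 (running OOP $4,229).
Bill 4, $7,794: 25% coinsurance on $7,794 = $1,948.50. Member pays $1,948.50; OOP now $6,177.50.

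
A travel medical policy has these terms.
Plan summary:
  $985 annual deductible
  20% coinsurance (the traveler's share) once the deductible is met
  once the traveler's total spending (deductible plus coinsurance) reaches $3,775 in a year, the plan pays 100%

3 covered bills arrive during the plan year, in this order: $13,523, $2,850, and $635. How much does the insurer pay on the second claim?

$2,567.60

#1 ($13,523): deductible takes $985, $12,538 remains; traveler's 20% is $2,507.60. Traveler owes $3,492.60 (running OOP $3,492.60). Plan pays $13,523 − $3,492.60 = $10,030.40.
#2 ($2,850): 20% coinsurance on $2,850 = $570. That would push OOP to $4,062.60, over the $3,775 cap, so traveler pays $3,775 − $3,492.60 = $282.40. Plan pays $2,850 − $282.40 = $2,567.60.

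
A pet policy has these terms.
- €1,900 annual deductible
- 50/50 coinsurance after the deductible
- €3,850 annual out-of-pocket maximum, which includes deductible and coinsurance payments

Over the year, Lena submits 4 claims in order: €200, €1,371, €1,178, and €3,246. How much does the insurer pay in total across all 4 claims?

Claim 1 — €200: entire amount goes to the deductible. Cost to owner: €200. OOP to date €200. Plan pays €200 − €200 = €0.
Claim 2 — €1,371: entire amount goes to the deductible. Owner owes €1,371 (running OOP €1,571). Plan pays €1,371 − €1,371 = €0.
Claim 3 — €1,178: deductible takes €329, €849 remains; coinsurance €849 × 50% = €424.50. Cost to owner: €753.50. OOP to date €2,324.50. Insurer: €1,178 − €753.50 = €424.50.
Claim 4 — €3,246: 50% coinsurance on €3,246 = €1,623. OOP would hit €3,947.50 > €3,850, so the cap limits the owner to €3,850 − €2,324.50 = €1,525.50. Insurer: €3,246 − €1,525.50 = €1,720.50.
Insurer total = bills − owner's total = €5,995 − €3,850 = €2,145.

€2,145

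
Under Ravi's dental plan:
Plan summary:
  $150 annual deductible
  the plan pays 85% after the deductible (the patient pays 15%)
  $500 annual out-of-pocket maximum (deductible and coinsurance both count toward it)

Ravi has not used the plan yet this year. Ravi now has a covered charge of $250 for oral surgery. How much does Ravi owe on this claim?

$165

The full $150 deductible is still open; $150 of this bill applies to it.
After the $150 deductible portion, $250 − $150 = $100 is subject to coinsurance.
15% of $100 = $15 falls to the patient.
Patient responsibility before any cap: $150 + $15 = $165.
Total out-of-pocket so far would be $0 + $165 = $165, below the $500 cap — no reduction.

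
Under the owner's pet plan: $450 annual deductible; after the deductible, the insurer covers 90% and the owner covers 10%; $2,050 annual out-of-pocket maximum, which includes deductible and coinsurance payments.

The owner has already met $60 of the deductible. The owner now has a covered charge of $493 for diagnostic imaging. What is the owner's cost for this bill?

Remaining deductible: $450 − $60 = $390.
After the $390 deductible portion, $493 − $390 = $103 is subject to coinsurance.
10% of $103 = $10.30 falls to the owner.
So the owner owes $390 + $10.30 = $400.30 before any cap.
Year-to-date out-of-pocket becomes $60 + $400.30 = $460.30, still under the $2,050 maximum, so no cap applies.

$400.30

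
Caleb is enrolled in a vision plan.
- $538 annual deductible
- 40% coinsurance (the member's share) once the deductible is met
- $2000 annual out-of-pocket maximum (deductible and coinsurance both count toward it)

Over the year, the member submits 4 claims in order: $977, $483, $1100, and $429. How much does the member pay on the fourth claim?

$171.60

Claim 1 ($977): deductible takes $538, $439 remains; member's 40% is $175.60. Cost to member: $713.60. OOP to date $713.60.
Claim 2 ($483): deductible met; 40% of $483 = $193.20. Cost to member: $193.20. OOP to date $906.80.
Claim 3 ($1100): deductible already satisfied, so member's share is 40% × $1100 = $440. Member pays $440; OOP now $1346.80.
Claim 4 ($429): deductible met; 40% of $429 = $171.60. Member pays $171.60; OOP now $1518.40.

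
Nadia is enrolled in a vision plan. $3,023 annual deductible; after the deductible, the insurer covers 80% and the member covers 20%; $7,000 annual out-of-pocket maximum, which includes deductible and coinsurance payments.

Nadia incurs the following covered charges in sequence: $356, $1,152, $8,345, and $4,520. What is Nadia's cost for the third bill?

Claim 1 ($356): fully absorbed by the deductible. Member pays $356; OOP now $356.
Claim 2 ($1,152): all of it applies to the deductible. Cost to member: $1,152. OOP to date $1,508.
Claim 3 ($8,345): $1,515 finishes the deductible; $6,830 goes to coinsurance; member's 20% is $1,366. Member owes $2,881 (running OOP $4,389).

$2,881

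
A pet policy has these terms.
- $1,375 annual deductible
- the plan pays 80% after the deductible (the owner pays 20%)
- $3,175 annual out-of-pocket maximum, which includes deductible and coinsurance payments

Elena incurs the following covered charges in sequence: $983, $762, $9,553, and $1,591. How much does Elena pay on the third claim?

$1,726

#1 ($983): entire amount goes to the deductible. Cost to owner: $983. OOP to date $983.
#2 ($762): $392 finishes the deductible; $370 goes to coinsurance; 20% of $370 = $74. Owner pays $466; OOP now $1,449.
#3 ($9,553): deductible met; 20% of $9,553 = $1,910.60. Adding that to $1,449 gives $3,359.60, past the $3,175 cap; owner pays only $3,175 − $1,449 = $1,726.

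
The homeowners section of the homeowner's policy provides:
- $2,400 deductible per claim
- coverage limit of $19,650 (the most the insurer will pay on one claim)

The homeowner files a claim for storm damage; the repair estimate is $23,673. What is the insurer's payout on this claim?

$19,650

Subtract the deductible: $23,673 − $2,400 = $21,273.
Since $21,273 > $19,650, the payout is capped at $19,650.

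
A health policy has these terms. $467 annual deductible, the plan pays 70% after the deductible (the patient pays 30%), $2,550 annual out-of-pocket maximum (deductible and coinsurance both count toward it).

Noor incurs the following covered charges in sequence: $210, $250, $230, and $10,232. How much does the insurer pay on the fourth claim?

Claim 1 ($210): fully absorbed by the deductible. Cost to patient: $210. OOP to date $210. Insurer: $210 − $210 = $0.
Claim 2 ($250): fully absorbed by the deductible. Patient pays $250; OOP now $460. Insurer: $250 − $250 = $0.
Claim 3 ($230): $7 finishes the deductible; $223 goes to coinsurance; patient's 30% is $66.90. Patient owes $73.90 (running OOP $533.90). Insurer: $230 − $73.90 = $156.10.
Claim 4 ($10,232): deductible already satisfied, so patient's share is 30% × $10,232 = $3,069.60. Adding that to $533.90 gives $3,603.50, past the $2,550 cap; patient pays only $2,550 − $533.90 = $2,016.10. Plan pays $10,232 − $2,016.10 = $8,215.90.

$8,215.90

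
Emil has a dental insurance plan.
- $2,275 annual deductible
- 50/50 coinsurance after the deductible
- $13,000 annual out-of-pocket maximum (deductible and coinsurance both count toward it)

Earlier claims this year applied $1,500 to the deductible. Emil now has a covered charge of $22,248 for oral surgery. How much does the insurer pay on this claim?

$10,748

Deductible still to meet: $2,275 − $1,500 = $775.
That leaves $22,248 − $775 = $21,473 for coinsurance.
Coinsurance: $21,473 × 50% = $10,736.50.
Patient responsibility before any cap: $775 + $10,736.50 = $11,511.50.
That would bring total out-of-pocket to $13,011.50, past the $13,000 cap. The patient is capped at $13,000 − $1,500 = $11,500 on this claim.
The plan picks up $22,248 − $11,500 = $10,748.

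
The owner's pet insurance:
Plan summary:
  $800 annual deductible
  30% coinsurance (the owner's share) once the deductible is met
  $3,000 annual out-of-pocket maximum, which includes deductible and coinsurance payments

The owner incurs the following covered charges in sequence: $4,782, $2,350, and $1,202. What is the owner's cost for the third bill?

$300.40

Claim 1 ($4,782): $800 to deductible, leaving $3,982; owner's 30% is $1,194.60. Owner owes $1,994.60 (running OOP $1,994.60).
Claim 2 ($2,350): deductible already satisfied, so owner's share is 30% × $2,350 = $705. Owner pays $705; OOP now $2,699.60.
Claim 3 ($1,202): deductible already satisfied, so owner's share is 30% × $1,202 = $360.60. That would push OOP to $3,060.20, over the $3,000 cap, so owner pays $3,000 − $2,699.60 = $300.40.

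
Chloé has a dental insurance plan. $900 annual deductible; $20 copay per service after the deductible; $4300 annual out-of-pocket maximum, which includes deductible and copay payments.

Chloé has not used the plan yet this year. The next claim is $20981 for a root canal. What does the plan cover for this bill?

$20061

Nothing has been paid toward the $900 deductible, so the first $900 of this charge is applied there.
The remaining $20081 (= $20981 − $900) moves to the copay.
Copay on this service: $20.
Patient responsibility before any cap: $900 + $20 = $920.
Total out-of-pocket so far would be $0 + $920 = $920, below the $4300 cap — no reduction.
The plan picks up $20981 − $920 = $20061.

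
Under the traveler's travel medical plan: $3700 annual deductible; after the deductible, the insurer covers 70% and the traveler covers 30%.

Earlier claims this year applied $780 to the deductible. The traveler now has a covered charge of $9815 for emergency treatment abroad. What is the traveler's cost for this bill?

$4988.50

$780 of the $3700 deductible is already met, leaving $2920.
The remaining $6895 (= $9815 − $2920) moves to coinsurance.
30% of $6895 = $2068.50 falls to the traveler.
Traveler responsibility: $2920 + $2068.50 = $4988.50.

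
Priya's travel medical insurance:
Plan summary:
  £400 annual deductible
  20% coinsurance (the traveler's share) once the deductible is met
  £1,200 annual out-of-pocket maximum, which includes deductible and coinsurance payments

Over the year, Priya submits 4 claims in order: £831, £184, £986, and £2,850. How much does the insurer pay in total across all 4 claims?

Claim 1 — £831: £400 to deductible, leaving £431; traveler's 20% is £86.20. Cost to traveler: £486.20. OOP to date £486.20. Insurer: £831 − £486.20 = £344.80.
Claim 2 — £184: deductible met; 20% of £184 = £36.80. Traveler owes £36.80 (running OOP £523). Plan pays £184 − £36.80 = £147.20.
Claim 3 — £986: deductible already satisfied, so traveler's share is 20% × £986 = £197.20. Cost to traveler: £197.20. OOP to date £720.20. Plan pays £986 − £197.20 = £788.80.
Claim 4 — £2,850: deductible already satisfied, so traveler's share is 20% × £2,850 = £570. Adding that to £720.20 gives £1,290.20, past the £1,200 cap; traveler pays only £1,200 − £720.20 = £479.80. Insurer: £2,850 − £479.80 = £2,370.20.
Insurer total: £344.80 + £147.20 + £788.80 + £2,370.20 = £3,651.

£3,651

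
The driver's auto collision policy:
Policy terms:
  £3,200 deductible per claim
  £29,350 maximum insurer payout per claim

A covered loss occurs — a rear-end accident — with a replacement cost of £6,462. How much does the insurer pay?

Subtract the deductible: £6,462 − £3,200 = £3,262.
That's under the £29,350 cap, so the insurer reimburses the full £3,262.

£3,262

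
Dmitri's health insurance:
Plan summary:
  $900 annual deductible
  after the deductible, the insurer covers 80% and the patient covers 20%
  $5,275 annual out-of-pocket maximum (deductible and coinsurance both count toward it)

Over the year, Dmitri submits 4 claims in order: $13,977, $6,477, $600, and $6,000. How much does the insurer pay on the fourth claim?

Bill 1, $13,977: deductible takes $900, $13,077 remains; coinsurance $13,077 × 20% = $2,615.40. Cost to patient: $3,515.40. OOP to date $3,515.40. Insurer: $13,977 − $3,515.40 = $10,461.60.
Bill 2, $6,477: 20% coinsurance on $6,477 = $1,295.40. Patient pays $1,295.40; OOP now $4,810.80. Plan pays $6,477 − $1,295.40 = $5,181.60.
Bill 3, $600: deductible already satisfied, so patient's share is 20% × $600 = $120. Patient owes $120 (running OOP $4,930.80). Plan pays $600 − $120 = $480.
Bill 4, $6,000: 20% coinsurance on $6,000 = $1,200. That would push OOP to $6,130.80, over the $5,275 cap, so patient pays $5,275 − $4,930.80 = $344.20. Insurer: $6,000 − $344.20 = $5,655.80.

$5,655.80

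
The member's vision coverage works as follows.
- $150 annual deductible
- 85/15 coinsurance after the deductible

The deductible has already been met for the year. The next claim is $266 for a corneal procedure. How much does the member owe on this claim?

$39.90

With the deductible met, the entire $266 is subject to coinsurance.
Coinsurance: $266 × 15% = $39.90.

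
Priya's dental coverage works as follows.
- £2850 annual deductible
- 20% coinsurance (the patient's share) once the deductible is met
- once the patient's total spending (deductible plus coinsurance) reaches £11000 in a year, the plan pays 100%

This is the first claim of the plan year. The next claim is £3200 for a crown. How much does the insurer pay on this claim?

Nothing has been paid toward the £2850 deductible, so the first £2850 of this charge is applied there.
That leaves £3200 − £2850 = £350 for coinsurance.
20% of £350 = £70 falls to the patient.
So the patient owes £2850 + £70 = £2920 before any cap.
Year-to-date out-of-pocket becomes £0 + £2920 = £2920, still under the £11000 maximum, so no cap applies.
The plan picks up £3200 − £2920 = £280.

£280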